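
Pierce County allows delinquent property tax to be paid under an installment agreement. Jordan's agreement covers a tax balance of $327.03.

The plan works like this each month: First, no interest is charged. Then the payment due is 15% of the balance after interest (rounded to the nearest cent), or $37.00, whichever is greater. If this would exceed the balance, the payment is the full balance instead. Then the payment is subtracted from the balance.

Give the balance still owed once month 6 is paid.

$88.28

Month 1: opening $327.03; payment $49.05; balance $277.98
Month 2: opening $277.98; payment $41.70; balance $236.28
Month 3: opening $236.28; payment $37.00; balance $199.28
Month 4: opening $199.28; payment $37.00; balance $162.28
Month 5: opening $162.28; payment $37.00; balance $125.28
Month 6: opening $125.28; payment $37.00; balance $88.28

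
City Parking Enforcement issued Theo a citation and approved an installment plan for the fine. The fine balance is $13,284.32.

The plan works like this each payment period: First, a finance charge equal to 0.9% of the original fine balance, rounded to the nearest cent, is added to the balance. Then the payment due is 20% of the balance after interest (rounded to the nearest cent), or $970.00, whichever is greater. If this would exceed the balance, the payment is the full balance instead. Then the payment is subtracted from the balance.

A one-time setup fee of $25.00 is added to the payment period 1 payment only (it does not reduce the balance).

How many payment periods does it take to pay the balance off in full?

11

Payment period 1: $13,284.32 +$119.56 interest = $13,403.88; pay $2,680.78 (+ $25.00 fee) → $10,723.10
Payment period 2: $10,723.10 +$119.56 interest = $10,842.66; pay $2,168.53 → $8,674.13
Payment period 3: $8,674.13 +$119.56 interest = $8,793.69; pay $1,758.74 → $7,034.95
Payment period 4: $7,034.95 +$119.56 interest = $7,154.51; pay $1,430.90 → $5,723.61
Payment period 5: $5,723.61 +$119.56 interest = $5,843.17; pay $1,168.63 → $4,674.54
Payment period 6: $4,674.54 +$119.56 interest = $4,794.10; pay $970.00 → $3,824.10
Payment period 7: $3,824.10 +$119.56 interest = $3,943.66; pay $970.00 → $2,973.66
Payment period 8: $2,973.66 +$119.56 interest = $3,093.22; pay $970.00 → $2,123.22
Payment period 9: $2,123.22 +$119.56 interest = $2,242.78; pay $970.00 → $1,272.78
Payment period 10: $1,272.78 +$119.56 interest = $1,392.34; pay $970.00 → $422.34
Payment period 11: $422.34 +$119.56 interest = $541.90; pay $541.90 → $0.00
Balance reaches $0.00 in payment period 11.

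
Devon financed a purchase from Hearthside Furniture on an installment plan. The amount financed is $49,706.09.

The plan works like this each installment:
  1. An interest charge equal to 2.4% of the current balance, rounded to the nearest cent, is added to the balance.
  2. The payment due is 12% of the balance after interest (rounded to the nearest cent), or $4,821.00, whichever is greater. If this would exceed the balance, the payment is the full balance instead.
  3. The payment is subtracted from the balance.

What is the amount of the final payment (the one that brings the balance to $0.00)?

# | Opening | Interest | Payment | End bal
1 | $49,706.09 | $1,192.95 | $6,107.88 | $44,791.16
2 | $44,791.16 | $1,074.99 | $5,503.94 | $40,362.21
3 | $40,362.21 | $968.69 | $4,959.71 | $36,371.19
4 | $36,371.19 | $872.91 | $4,821.00 | $32,423.10
5 | $32,423.10 | $778.15 | $4,821.00 | $28,380.25
6 | $28,380.25 | $681.13 | $4,821.00 | $24,240.38
7 | $24,240.38 | $581.77 | $4,821.00 | $20,001.15
8 | $20,001.15 | $480.03 | $4,821.00 | $15,660.18
9 | $15,660.18 | $375.84 | $4,821.00 | $11,215.02
10 | $11,215.02 | $269.16 | $4,821.00 | $6,663.18
11 | $6,663.18 | $159.92 | $4,821.00 | $2,002.10
12 | $2,002.10 | $48.05 | $2,050.15 | $0.00

$2,050.15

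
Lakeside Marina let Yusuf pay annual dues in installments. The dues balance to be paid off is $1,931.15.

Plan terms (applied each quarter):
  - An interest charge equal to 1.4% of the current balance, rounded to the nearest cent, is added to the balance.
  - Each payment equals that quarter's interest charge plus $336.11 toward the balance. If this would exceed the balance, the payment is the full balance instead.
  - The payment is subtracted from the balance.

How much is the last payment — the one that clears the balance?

$254.11

Quarter 1: opening $1,931.15; interest $27.04 → $1,958.19; payment $363.15; balance $1,595.04
Quarter 2: opening $1,595.04; interest $22.33 → $1,617.37; payment $358.44; balance $1,258.93
Quarter 3: opening $1,258.93; interest $17.63 → $1,276.56; payment $353.74; balance $922.82
Quarter 4: opening $922.82; interest $12.92 → $935.74; payment $349.03; balance $586.71
Quarter 5: opening $586.71; interest $8.21 → $594.92; payment $344.32; balance $250.60
Quarter 6: opening $250.60; interest $3.51 → $254.11; payment $254.11; balance $0.00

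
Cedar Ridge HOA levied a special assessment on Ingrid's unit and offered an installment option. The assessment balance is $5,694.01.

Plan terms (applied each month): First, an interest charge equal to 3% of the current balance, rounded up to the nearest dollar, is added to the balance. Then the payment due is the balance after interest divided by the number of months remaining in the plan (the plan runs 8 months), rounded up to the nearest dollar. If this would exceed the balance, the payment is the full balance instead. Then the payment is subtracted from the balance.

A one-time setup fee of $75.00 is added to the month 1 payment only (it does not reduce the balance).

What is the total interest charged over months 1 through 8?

Month 1: $5,694.01 +$171.00 interest = $5,865.01; pay $734.00 (+ $75.00 fee) → $5,131.01
Month 2: $5,131.01 +$154.00 interest = $5,285.01; pay $756.00 → $4,529.01
Month 3: $4,529.01 +$136.00 interest = $4,665.01; pay $778.00 → $3,887.01
Month 4: $3,887.01 +$117.00 interest = $4,004.01; pay $801.00 → $3,203.01
Month 5: $3,203.01 +$97.00 interest = $3,300.01; pay $826.00 → $2,474.01
Month 6: $2,474.01 +$75.00 interest = $2,549.01; pay $850.00 → $1,699.01
Month 7: $1,699.01 +$51.00 interest = $1,750.01; pay $876.00 → $874.01
Month 8: $874.01 +$27.00 interest = $901.01; pay $901.01 → $0.00
Total interest: $171.00 + $154.00 + $136.00 + $117.00 + $97.00 + $75.00 + $51.00 + $27.00 = $828.00

$828.00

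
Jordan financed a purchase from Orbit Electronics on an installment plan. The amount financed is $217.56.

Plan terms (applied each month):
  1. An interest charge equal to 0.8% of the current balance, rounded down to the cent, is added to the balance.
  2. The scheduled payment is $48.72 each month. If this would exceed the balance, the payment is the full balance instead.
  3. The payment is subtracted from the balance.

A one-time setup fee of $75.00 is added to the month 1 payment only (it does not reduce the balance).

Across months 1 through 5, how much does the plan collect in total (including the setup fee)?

$297.45

# | Opening | Interest | Payment | Fee | End bal
1 | $217.56 | $1.74 | $48.72 | $75.00 | $170.58
2 | $170.58 | $1.36 | $48.72 | — | $123.22
3 | $123.22 | $0.98 | $48.72 | — | $75.48
4 | $75.48 | $0.60 | $48.72 | — | $27.36
5 | $27.36 | $0.21 | $27.57 | — | $0.00
Total paid: $297.45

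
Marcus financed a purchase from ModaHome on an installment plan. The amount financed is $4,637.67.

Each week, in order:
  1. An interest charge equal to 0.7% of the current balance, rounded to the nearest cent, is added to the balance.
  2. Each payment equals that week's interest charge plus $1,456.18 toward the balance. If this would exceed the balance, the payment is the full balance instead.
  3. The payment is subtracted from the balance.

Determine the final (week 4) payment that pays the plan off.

$271.01

# | Opening | Interest | Payment | End bal
1 | $4,637.67 | $32.46 | $1,488.64 | $3,181.49
2 | $3,181.49 | $22.27 | $1,478.45 | $1,725.31
3 | $1,725.31 | $12.08 | $1,468.26 | $269.13
4 | $269.13 | $1.88 | $271.01 | $0.00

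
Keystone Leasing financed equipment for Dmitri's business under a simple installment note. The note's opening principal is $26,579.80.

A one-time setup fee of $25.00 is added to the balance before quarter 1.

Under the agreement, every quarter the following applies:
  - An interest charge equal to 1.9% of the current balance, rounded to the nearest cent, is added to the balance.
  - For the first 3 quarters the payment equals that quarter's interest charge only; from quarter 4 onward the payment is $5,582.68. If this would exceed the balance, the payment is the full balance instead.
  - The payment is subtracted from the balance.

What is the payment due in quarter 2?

Quarter 1: opening $26,604.80; interest $505.49 → $27,110.29; payment $505.49; balance $26,604.80
Quarter 2: opening $26,604.80; interest $505.49 → $27,110.29; payment $505.49; balance $26,604.80

$505.49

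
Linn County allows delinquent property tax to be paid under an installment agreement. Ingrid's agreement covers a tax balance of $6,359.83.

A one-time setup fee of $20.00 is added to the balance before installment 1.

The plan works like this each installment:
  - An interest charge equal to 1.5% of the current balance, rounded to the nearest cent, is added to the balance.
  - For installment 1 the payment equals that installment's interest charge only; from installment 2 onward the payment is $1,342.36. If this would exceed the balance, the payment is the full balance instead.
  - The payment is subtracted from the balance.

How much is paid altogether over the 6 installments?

Installment 1: $6,379.83 +$95.70 interest = $6,475.53; pay $95.70 → $6,379.83
Installment 2: $6,379.83 +$95.70 interest = $6,475.53; pay $1,342.36 → $5,133.17
Installment 3: $5,133.17 +$77.00 interest = $5,210.17; pay $1,342.36 → $3,867.81
Installment 4: $3,867.81 +$58.02 interest = $3,925.83; pay $1,342.36 → $2,583.47
Installment 5: $2,583.47 +$38.75 interest = $2,622.22; pay $1,342.36 → $1,279.86
Installment 6: $1,279.86 +$19.20 interest = $1,299.06; pay $1,299.06 → $0.00
Total paid: $6,764.20

$6,764.20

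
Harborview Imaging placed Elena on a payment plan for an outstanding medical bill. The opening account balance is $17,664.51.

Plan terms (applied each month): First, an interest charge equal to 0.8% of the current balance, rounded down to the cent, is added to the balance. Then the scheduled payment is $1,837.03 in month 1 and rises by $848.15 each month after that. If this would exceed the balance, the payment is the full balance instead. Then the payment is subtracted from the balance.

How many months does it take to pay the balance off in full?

Month 1: $17,664.51 +$141.31 interest = $17,805.82; pay $1,837.03 → $15,968.79
Month 2: $15,968.79 +$127.75 interest = $16,096.54; pay $2,685.18 → $13,411.36
Month 3: $13,411.36 +$107.29 interest = $13,518.65; pay $3,533.33 → $9,985.32
Month 4: $9,985.32 +$79.88 interest = $10,065.20; pay $4,381.48 → $5,683.72
Month 5: $5,683.72 +$45.46 interest = $5,729.18; pay $5,229.63 → $499.55
Month 6: $499.55 +$3.99 interest = $503.54; pay $503.54 → $0.00
Balance reaches $0.00 in month 6.

6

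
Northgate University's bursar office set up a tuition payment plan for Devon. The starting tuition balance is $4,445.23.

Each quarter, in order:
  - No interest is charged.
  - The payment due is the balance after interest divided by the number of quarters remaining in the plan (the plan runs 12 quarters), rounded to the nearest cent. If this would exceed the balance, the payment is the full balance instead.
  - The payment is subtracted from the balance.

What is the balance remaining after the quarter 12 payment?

Quarter 1: opening $4,445.23; payment $370.44; balance $4,074.79
Quarter 2: opening $4,074.79; payment $370.44; balance $3,704.35
Quarter 3: opening $3,704.35; payment $370.44; balance $3,333.91
Quarter 4: opening $3,333.91; payment $370.43; balance $2,963.48
Quarter 5: opening $2,963.48; payment $370.44; balance $2,593.04
Quarter 6: opening $2,593.04; payment $370.43; balance $2,222.61
Quarter 7: opening $2,222.61; payment $370.44; balance $1,852.17
Quarter 8: opening $1,852.17; payment $370.43; balance $1,481.74
Quarter 9: opening $1,481.74; payment $370.44; balance $1,111.30
Quarter 10: opening $1,111.30; payment $370.43; balance $740.87
Quarter 11: opening $740.87; payment $370.44; balance $370.43
Quarter 12: opening $370.43; payment $370.43; balance $0.00

$0.00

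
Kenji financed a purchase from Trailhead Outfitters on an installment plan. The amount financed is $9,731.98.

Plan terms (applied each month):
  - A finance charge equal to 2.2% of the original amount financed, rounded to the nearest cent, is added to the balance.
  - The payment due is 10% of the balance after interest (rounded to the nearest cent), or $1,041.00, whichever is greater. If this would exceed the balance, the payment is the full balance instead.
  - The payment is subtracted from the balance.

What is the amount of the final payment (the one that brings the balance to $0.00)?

Month 1: opening $9,731.98; interest $214.10 → $9,946.08; payment $1,041.00; balance $8,905.08
Month 2: opening $8,905.08; interest $214.10 → $9,119.18; payment $1,041.00; balance $8,078.18
Month 3: opening $8,078.18; interest $214.10 → $8,292.28; payment $1,041.00; balance $7,251.28
Month 4: opening $7,251.28; interest $214.10 → $7,465.38; payment $1,041.00; balance $6,424.38
Month 5: opening $6,424.38; interest $214.10 → $6,638.48; payment $1,041.00; balance $5,597.48
Month 6: opening $5,597.48; interest $214.10 → $5,811.58; payment $1,041.00; balance $4,770.58
Month 7: opening $4,770.58; interest $214.10 → $4,984.68; payment $1,041.00; balance $3,943.68
Month 8: opening $3,943.68; interest $214.10 → $4,157.78; payment $1,041.00; balance $3,116.78
Month 9: opening $3,116.78; interest $214.10 → $3,330.88; payment $1,041.00; balance $2,289.88
Month 10: opening $2,289.88; interest $214.10 → $2,503.98; payment $1,041.00; balance $1,462.98
Month 11: opening $1,462.98; interest $214.10 → $1,677.08; payment $1,041.00; balance $636.08
Month 12: opening $636.08; interest $214.10 → $850.18; payment $850.18; balance $0.00

$850.18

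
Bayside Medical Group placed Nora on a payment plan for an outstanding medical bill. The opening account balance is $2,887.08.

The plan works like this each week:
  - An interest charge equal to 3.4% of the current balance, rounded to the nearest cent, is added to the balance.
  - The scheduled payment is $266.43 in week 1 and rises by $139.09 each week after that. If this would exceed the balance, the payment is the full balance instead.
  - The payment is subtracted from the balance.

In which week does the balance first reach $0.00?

# | Opening | Interest | Payment | End bal
1 | $2,887.08 | $98.16 | $266.43 | $2,718.81
2 | $2,718.81 | $92.44 | $405.52 | $2,405.73
3 | $2,405.73 | $81.79 | $544.61 | $1,942.91
4 | $1,942.91 | $66.06 | $683.70 | $1,325.27
5 | $1,325.27 | $45.06 | $822.79 | $547.54
6 | $547.54 | $18.62 | $566.16 | $0.00
Balance reaches $0.00 in week 6.

6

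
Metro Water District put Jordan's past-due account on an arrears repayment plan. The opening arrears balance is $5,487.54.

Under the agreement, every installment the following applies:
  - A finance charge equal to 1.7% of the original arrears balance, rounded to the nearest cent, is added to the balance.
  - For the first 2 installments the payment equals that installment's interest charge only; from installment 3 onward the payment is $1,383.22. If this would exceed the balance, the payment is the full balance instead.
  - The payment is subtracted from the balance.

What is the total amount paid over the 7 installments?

Installment 1: opening $5,487.54; interest $93.29 → $5,580.83; payment $93.29; balance $5,487.54
Installment 2: opening $5,487.54; interest $93.29 → $5,580.83; payment $93.29; balance $5,487.54
Installment 3: opening $5,487.54; interest $93.29 → $5,580.83; payment $1,383.22; balance $4,197.61
Installment 4: opening $4,197.61; interest $93.29 → $4,290.90; payment $1,383.22; balance $2,907.68
Installment 5: opening $2,907.68; interest $93.29 → $3,000.97; payment $1,383.22; balance $1,617.75
Installment 6: opening $1,617.75; interest $93.29 → $1,711.04; payment $1,383.22; balance $327.82
Installment 7: opening $327.82; interest $93.29 → $421.11; payment $421.11; balance $0.00
Total paid: $6,140.57

$6,140.57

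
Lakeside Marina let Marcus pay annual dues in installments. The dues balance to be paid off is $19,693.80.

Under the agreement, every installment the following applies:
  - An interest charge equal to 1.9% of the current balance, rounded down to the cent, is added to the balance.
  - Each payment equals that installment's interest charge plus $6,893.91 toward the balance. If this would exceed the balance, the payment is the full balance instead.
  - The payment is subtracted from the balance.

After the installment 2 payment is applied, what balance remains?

# | Opening | Interest | Payment | End bal
1 | $19,693.80 | $374.18 | $7,268.09 | $12,799.89
2 | $12,799.89 | $243.19 | $7,137.10 | $5,905.98

$5,905.98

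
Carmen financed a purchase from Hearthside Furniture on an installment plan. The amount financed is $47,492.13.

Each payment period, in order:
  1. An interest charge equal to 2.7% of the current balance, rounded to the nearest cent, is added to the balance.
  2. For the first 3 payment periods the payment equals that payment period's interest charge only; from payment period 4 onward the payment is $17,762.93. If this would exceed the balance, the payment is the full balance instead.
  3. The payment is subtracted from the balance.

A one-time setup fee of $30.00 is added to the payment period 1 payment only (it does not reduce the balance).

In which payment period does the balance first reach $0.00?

# | Opening | Interest | Payment | Fee | End bal
1 | $47,492.13 | $1,282.29 | $1,282.29 | $30.00 | $47,492.13
2 | $47,492.13 | $1,282.29 | $1,282.29 | — | $47,492.13
3 | $47,492.13 | $1,282.29 | $1,282.29 | — | $47,492.13
4 | $47,492.13 | $1,282.29 | $17,762.93 | — | $31,011.49
5 | $31,011.49 | $837.31 | $17,762.93 | — | $14,085.87
6 | $14,085.87 | $380.32 | $14,466.19 | — | $0.00
Balance reaches $0.00 in payment period 6.

6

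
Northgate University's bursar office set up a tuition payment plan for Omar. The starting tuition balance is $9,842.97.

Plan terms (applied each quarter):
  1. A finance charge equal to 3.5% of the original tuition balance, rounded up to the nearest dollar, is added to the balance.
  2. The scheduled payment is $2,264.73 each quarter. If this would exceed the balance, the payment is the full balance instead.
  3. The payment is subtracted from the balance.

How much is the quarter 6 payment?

$589.32

# | Opening | Interest | Payment | End bal
1 | $9,842.97 | $345.00 | $2,264.73 | $7,923.24
2 | $7,923.24 | $345.00 | $2,264.73 | $6,003.51
3 | $6,003.51 | $345.00 | $2,264.73 | $4,083.78
4 | $4,083.78 | $345.00 | $2,264.73 | $2,164.05
5 | $2,164.05 | $345.00 | $2,264.73 | $244.32
6 | $244.32 | $345.00 | $589.32 | $0.00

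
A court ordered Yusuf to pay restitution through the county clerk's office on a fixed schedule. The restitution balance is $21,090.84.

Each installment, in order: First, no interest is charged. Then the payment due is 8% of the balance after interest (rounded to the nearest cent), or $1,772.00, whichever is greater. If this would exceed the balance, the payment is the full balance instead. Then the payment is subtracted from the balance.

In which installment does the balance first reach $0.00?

# | Opening | Payment | End bal
1 | $21,090.84 | $1,772.00 | $19,318.84
2 | $19,318.84 | $1,772.00 | $17,546.84
3 | $17,546.84 | $1,772.00 | $15,774.84
4 | $15,774.84 | $1,772.00 | $14,002.84
5 | $14,002.84 | $1,772.00 | $12,230.84
6 | $12,230.84 | $1,772.00 | $10,458.84
7 | $10,458.84 | $1,772.00 | $8,686.84
8 | $8,686.84 | $1,772.00 | $6,914.84
9 | $6,914.84 | $1,772.00 | $5,142.84
10 | $5,142.84 | $1,772.00 | $3,370.84
11 | $3,370.84 | $1,772.00 | $1,598.84
12 | $1,598.84 | $1,598.84 | $0.00
Balance reaches $0.00 in installment 12.

12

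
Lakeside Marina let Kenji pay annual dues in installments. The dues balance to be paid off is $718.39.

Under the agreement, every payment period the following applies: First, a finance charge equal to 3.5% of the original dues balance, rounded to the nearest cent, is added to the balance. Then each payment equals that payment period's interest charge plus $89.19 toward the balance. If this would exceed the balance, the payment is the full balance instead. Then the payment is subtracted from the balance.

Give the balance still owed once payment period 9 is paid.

$0.00

Payment period 1: $718.39 +$25.14 interest = $743.53; pay $114.33 → $629.20
Payment period 2: $629.20 +$25.14 interest = $654.34; pay $114.33 → $540.01
Payment period 3: $540.01 +$25.14 interest = $565.15; pay $114.33 → $450.82
Payment period 4: $450.82 +$25.14 interest = $475.96; pay $114.33 → $361.63
Payment period 5: $361.63 +$25.14 interest = $386.77; pay $114.33 → $272.44
Payment period 6: $272.44 +$25.14 interest = $297.58; pay $114.33 → $183.25
Payment period 7: $183.25 +$25.14 interest = $208.39; pay $114.33 → $94.06
Payment period 8: $94.06 +$25.14 interest = $119.20; pay $114.33 → $4.87
Payment period 9: $4.87 +$25.14 interest = $30.01; pay $30.01 → $0.00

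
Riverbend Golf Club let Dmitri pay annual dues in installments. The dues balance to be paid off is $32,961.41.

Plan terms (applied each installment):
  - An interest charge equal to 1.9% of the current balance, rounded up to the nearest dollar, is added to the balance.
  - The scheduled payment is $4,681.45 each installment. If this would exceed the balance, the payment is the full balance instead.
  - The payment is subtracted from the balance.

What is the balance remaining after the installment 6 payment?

Installment 1: opening $32,961.41; interest $627.00 → $33,588.41; payment $4,681.45; balance $28,906.96
Installment 2: opening $28,906.96; interest $550.00 → $29,456.96; payment $4,681.45; balance $24,775.51
Installment 3: opening $24,775.51; interest $471.00 → $25,246.51; payment $4,681.45; balance $20,565.06
Installment 4: opening $20,565.06; interest $391.00 → $20,956.06; payment $4,681.45; balance $16,274.61
Installment 5: opening $16,274.61; interest $310.00 → $16,584.61; payment $4,681.45; balance $11,903.16
Installment 6: opening $11,903.16; interest $227.00 → $12,130.16; payment $4,681.45; balance $7,448.71

$7,448.71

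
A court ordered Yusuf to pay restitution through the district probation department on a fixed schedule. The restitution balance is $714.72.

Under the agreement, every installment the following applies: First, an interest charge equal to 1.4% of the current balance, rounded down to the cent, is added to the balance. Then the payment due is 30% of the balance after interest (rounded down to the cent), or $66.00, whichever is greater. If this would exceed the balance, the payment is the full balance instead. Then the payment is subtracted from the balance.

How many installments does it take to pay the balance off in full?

7

Installment 1: opening $714.72; interest $10.00 → $724.72; payment $217.41; balance $507.31
Installment 2: opening $507.31; interest $7.10 → $514.41; payment $154.32; balance $360.09
Installment 3: opening $360.09; interest $5.04 → $365.13; payment $109.53; balance $255.60
Installment 4: opening $255.60; interest $3.57 → $259.17; payment $77.75; balance $181.42
Installment 5: opening $181.42; interest $2.53 → $183.95; payment $66.00; balance $117.95
Installment 6: opening $117.95; interest $1.65 → $119.60; payment $66.00; balance $53.60
Installment 7: opening $53.60; interest $0.75 → $54.35; payment $54.35; balance $0.00
Balance reaches $0.00 in installment 7.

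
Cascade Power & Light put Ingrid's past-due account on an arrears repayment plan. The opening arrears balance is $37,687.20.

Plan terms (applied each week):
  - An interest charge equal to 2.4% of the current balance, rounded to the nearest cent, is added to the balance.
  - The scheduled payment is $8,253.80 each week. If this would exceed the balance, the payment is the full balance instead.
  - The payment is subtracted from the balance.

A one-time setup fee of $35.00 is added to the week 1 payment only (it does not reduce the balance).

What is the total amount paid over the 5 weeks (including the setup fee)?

# | Opening | Interest | Payment | Fee | End bal
1 | $37,687.20 | $904.49 | $8,253.80 | $35.00 | $30,337.89
2 | $30,337.89 | $728.11 | $8,253.80 | — | $22,812.20
3 | $22,812.20 | $547.49 | $8,253.80 | — | $15,105.89
4 | $15,105.89 | $362.54 | $8,253.80 | — | $7,214.63
5 | $7,214.63 | $173.15 | $7,387.78 | — | $0.00
Total paid: $40,437.98

$40,437.98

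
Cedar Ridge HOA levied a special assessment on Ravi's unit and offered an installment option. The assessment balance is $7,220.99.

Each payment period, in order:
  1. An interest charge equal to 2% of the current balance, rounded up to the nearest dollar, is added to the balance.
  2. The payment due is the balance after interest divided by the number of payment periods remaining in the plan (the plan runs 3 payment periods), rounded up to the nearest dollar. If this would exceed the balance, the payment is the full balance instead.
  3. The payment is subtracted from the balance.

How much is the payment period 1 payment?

Payment period 1: opening $7,220.99; interest $145.00 → $7,365.99; payment $2,456.00; balance $4,909.99

$2,456.00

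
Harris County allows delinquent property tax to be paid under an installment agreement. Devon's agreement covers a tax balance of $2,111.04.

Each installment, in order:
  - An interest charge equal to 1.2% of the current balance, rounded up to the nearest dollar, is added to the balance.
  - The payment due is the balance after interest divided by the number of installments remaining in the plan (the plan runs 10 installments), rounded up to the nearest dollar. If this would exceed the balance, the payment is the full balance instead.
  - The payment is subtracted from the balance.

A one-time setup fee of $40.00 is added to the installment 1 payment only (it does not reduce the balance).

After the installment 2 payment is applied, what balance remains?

# | Opening | Interest | Payment | Fee | End bal
1 | $2,111.04 | $26.00 | $214.00 | $40.00 | $1,923.04
2 | $1,923.04 | $24.00 | $217.00 | — | $1,730.04

$1,730.04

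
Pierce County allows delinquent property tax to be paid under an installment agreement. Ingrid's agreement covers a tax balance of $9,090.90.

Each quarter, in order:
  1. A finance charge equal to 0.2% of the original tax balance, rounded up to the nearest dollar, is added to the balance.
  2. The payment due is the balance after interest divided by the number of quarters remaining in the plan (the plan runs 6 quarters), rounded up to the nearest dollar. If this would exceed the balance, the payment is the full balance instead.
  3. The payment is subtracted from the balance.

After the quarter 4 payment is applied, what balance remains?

Quarter 1: $9,090.90 +$19.00 interest = $9,109.90; pay $1,519.00 → $7,590.90
Quarter 2: $7,590.90 +$19.00 interest = $7,609.90; pay $1,522.00 → $6,087.90
Quarter 3: $6,087.90 +$19.00 interest = $6,106.90; pay $1,527.00 → $4,579.90
Quarter 4: $4,579.90 +$19.00 interest = $4,598.90; pay $1,533.00 → $3,065.90

$3,065.90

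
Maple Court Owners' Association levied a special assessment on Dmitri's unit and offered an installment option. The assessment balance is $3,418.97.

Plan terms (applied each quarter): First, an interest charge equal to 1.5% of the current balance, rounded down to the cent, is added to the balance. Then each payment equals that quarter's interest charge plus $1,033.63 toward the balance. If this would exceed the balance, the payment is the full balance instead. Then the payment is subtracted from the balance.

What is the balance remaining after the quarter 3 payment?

$318.08

Quarter 1: $3,418.97 +$51.28 interest = $3,470.25; pay $1,084.91 → $2,385.34
Quarter 2: $2,385.34 +$35.78 interest = $2,421.12; pay $1,069.41 → $1,351.71
Quarter 3: $1,351.71 +$20.27 interest = $1,371.98; pay $1,053.90 → $318.08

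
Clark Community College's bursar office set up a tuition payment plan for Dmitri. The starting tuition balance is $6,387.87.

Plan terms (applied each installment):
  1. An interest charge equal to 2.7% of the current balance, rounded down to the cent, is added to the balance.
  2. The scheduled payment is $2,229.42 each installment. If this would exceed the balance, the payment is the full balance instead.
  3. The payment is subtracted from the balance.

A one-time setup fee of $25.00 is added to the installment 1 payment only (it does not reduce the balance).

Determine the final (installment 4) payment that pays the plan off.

Installment 1: $6,387.87 +$172.47 interest = $6,560.34; pay $2,229.42 (+ $25.00 fee) → $4,330.92
Installment 2: $4,330.92 +$116.93 interest = $4,447.85; pay $2,229.42 → $2,218.43
Installment 3: $2,218.43 +$59.89 interest = $2,278.32; pay $2,229.42 → $48.90
Installment 4: $48.90 +$1.32 interest = $50.22; pay $50.22 → $0.00

$50.22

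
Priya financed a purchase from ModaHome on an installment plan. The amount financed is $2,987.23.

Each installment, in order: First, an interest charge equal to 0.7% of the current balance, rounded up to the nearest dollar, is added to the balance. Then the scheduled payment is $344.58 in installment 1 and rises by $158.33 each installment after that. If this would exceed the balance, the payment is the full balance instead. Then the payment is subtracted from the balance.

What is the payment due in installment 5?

Installment 1: opening $2,987.23; interest $21.00 → $3,008.23; payment $344.58; balance $2,663.65
Installment 2: opening $2,663.65; interest $19.00 → $2,682.65; payment $502.91; balance $2,179.74
Installment 3: opening $2,179.74; interest $16.00 → $2,195.74; payment $661.24; balance $1,534.50
Installment 4: opening $1,534.50; interest $11.00 → $1,545.50; payment $819.57; balance $725.93
Installment 5: opening $725.93; interest $6.00 → $731.93; payment $731.93; balance $0.00

$731.93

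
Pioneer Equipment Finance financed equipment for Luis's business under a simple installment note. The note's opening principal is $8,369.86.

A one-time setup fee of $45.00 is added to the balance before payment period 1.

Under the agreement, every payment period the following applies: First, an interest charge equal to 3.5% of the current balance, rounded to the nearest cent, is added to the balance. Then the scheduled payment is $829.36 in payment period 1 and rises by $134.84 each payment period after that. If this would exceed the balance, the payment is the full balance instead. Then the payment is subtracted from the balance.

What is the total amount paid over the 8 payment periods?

$9,932.36

Payment period 1: opening $8,414.86; interest $294.52 → $8,709.38; payment $829.36; balance $7,880.02
Payment period 2: opening $7,880.02; interest $275.80 → $8,155.82; payment $964.20; balance $7,191.62
Payment period 3: opening $7,191.62; interest $251.71 → $7,443.33; payment $1,099.04; balance $6,344.29
Payment period 4: opening $6,344.29; interest $222.05 → $6,566.34; payment $1,233.88; balance $5,332.46
Payment period 5: opening $5,332.46; interest $186.64 → $5,519.10; payment $1,368.72; balance $4,150.38
Payment period 6: opening $4,150.38; interest $145.26 → $4,295.64; payment $1,503.56; balance $2,792.08
Payment period 7: opening $2,792.08; interest $97.72 → $2,889.80; payment $1,638.40; balance $1,251.40
Payment period 8: opening $1,251.40; interest $43.80 → $1,295.20; payment $1,295.20; balance $0.00
Total paid: $9,932.36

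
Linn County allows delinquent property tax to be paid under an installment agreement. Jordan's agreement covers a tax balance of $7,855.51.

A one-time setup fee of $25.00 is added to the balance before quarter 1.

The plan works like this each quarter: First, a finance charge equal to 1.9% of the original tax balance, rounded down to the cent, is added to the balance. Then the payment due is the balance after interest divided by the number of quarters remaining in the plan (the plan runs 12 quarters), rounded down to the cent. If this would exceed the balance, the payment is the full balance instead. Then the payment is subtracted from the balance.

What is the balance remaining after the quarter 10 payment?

Quarter 1: opening $7,880.51; interest $149.25 → $8,029.76; payment $669.14; balance $7,360.62
Quarter 2: opening $7,360.62; interest $149.25 → $7,509.87; payment $682.71; balance $6,827.16
Quarter 3: opening $6,827.16; interest $149.25 → $6,976.41; payment $697.64; balance $6,278.77
Quarter 4: opening $6,278.77; interest $149.25 → $6,428.02; payment $714.22; balance $5,713.80
Quarter 5: opening $5,713.80; interest $149.25 → $5,863.05; payment $732.88; balance $5,130.17
Quarter 6: opening $5,130.17; interest $149.25 → $5,279.42; payment $754.20; balance $4,525.22
Quarter 7: opening $4,525.22; interest $149.25 → $4,674.47; payment $779.07; balance $3,895.40
Quarter 8: opening $3,895.40; interest $149.25 → $4,044.65; payment $808.93; balance $3,235.72
Quarter 9: opening $3,235.72; interest $149.25 → $3,384.97; payment $846.24; balance $2,538.73
Quarter 10: opening $2,538.73; interest $149.25 → $2,687.98; payment $895.99; balance $1,791.99

$1,791.99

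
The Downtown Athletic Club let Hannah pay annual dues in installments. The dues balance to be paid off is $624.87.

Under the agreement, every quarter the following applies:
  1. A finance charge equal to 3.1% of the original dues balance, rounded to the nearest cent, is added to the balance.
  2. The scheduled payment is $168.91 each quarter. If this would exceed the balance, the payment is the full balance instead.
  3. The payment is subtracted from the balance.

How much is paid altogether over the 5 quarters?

Quarter 1: opening $624.87; interest $19.37 → $644.24; payment $168.91; balance $475.33
Quarter 2: opening $475.33; interest $19.37 → $494.70; payment $168.91; balance $325.79
Quarter 3: opening $325.79; interest $19.37 → $345.16; payment $168.91; balance $176.25
Quarter 4: opening $176.25; interest $19.37 → $195.62; payment $168.91; balance $26.71
Quarter 5: opening $26.71; interest $19.37 → $46.08; payment $46.08; balance $0.00
Total paid: $721.72

$721.72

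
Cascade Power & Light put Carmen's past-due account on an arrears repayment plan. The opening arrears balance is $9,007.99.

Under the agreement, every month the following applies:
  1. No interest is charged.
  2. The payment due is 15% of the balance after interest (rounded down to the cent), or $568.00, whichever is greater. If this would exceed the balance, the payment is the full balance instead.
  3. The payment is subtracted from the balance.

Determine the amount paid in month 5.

Month 1: $9,007.99 − $1,351.19 → $7,656.80
Month 2: $7,656.80 − $1,148.52 → $6,508.28
Month 3: $6,508.28 − $976.24 → $5,532.04
Month 4: $5,532.04 − $829.80 → $4,702.24
Month 5: $4,702.24 − $705.33 → $3,996.91

$705.33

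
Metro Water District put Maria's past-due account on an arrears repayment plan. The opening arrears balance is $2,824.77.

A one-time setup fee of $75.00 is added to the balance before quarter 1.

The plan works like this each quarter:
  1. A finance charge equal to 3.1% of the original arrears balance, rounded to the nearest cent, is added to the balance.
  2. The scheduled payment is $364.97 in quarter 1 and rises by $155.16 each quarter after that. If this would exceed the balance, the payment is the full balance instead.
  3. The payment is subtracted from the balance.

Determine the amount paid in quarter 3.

Quarter 1: $2,899.77 +$87.57 interest = $2,987.34; pay $364.97 → $2,622.37
Quarter 2: $2,622.37 +$87.57 interest = $2,709.94; pay $520.13 → $2,189.81
Quarter 3: $2,189.81 +$87.57 interest = $2,277.38; pay $675.29 → $1,602.09

$675.29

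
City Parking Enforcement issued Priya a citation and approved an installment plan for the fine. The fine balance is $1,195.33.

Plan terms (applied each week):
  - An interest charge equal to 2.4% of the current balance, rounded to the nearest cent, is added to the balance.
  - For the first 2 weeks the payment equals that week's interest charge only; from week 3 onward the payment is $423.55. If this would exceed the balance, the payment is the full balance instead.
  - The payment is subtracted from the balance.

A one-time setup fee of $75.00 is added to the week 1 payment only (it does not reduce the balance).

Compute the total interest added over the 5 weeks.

$114.79

Week 1: opening $1,195.33; interest $28.69 → $1,224.02; payment $28.69 (+ $75.00 fee); balance $1,195.33
Week 2: opening $1,195.33; interest $28.69 → $1,224.02; payment $28.69; balance $1,195.33
Week 3: opening $1,195.33; interest $28.69 → $1,224.02; payment $423.55; balance $800.47
Week 4: opening $800.47; interest $19.21 → $819.68; payment $423.55; balance $396.13
Week 5: opening $396.13; interest $9.51 → $405.64; payment $405.64; balance $0.00
Total interest: $28.69 + $28.69 + $28.69 + $19.21 + $9.51 = $114.79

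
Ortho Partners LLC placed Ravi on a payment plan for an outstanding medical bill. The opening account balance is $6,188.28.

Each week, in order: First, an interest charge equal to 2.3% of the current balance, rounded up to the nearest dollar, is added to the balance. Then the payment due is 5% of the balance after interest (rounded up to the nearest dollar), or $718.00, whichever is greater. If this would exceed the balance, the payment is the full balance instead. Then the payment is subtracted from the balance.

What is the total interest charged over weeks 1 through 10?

Week 1: opening $6,188.28; interest $143.00 → $6,331.28; payment $718.00; balance $5,613.28
Week 2: opening $5,613.28; interest $130.00 → $5,743.28; payment $718.00; balance $5,025.28
Week 3: opening $5,025.28; interest $116.00 → $5,141.28; payment $718.00; balance $4,423.28
Week 4: opening $4,423.28; interest $102.00 → $4,525.28; payment $718.00; balance $3,807.28
Week 5: opening $3,807.28; interest $88.00 → $3,895.28; payment $718.00; balance $3,177.28
Week 6: opening $3,177.28; interest $74.00 → $3,251.28; payment $718.00; balance $2,533.28
Week 7: opening $2,533.28; interest $59.00 → $2,592.28; payment $718.00; balance $1,874.28
Week 8: opening $1,874.28; interest $44.00 → $1,918.28; payment $718.00; balance $1,200.28
Week 9: opening $1,200.28; interest $28.00 → $1,228.28; payment $718.00; balance $510.28
Week 10: opening $510.28; interest $12.00 → $522.28; payment $522.28; balance $0.00
Total interest: $143.00 + $130.00 + $116.00 + $102.00 + $88.00 + $74.00 + $59.00 + $44.00 + $28.00 + $12.00 = $796.00

$796.00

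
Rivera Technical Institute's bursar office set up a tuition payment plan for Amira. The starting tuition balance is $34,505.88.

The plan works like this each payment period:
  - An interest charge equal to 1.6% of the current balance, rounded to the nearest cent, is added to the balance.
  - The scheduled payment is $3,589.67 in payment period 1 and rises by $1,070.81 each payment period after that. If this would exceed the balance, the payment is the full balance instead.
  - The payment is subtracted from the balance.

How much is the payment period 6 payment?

Payment period 1: opening $34,505.88; interest $552.09 → $35,057.97; payment $3,589.67; balance $31,468.30
Payment period 2: opening $31,468.30; interest $503.49 → $31,971.79; payment $4,660.48; balance $27,311.31
Payment period 3: opening $27,311.31; interest $436.98 → $27,748.29; payment $5,731.29; balance $22,017.00
Payment period 4: opening $22,017.00; interest $352.27 → $22,369.27; payment $6,802.10; balance $15,567.17
Payment period 5: opening $15,567.17; interest $249.07 → $15,816.24; payment $7,872.91; balance $7,943.33
Payment period 6: opening $7,943.33; interest $127.09 → $8,070.42; payment $8,070.42; balance $0.00

$8,070.42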